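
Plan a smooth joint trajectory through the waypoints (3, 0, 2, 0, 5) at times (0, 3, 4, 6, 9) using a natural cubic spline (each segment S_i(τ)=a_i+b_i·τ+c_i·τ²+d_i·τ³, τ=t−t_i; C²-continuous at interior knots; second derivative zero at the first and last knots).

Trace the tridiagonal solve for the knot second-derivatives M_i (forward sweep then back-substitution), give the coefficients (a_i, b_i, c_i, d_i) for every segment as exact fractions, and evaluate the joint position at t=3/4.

Δ: Δ0=-1, Δ1=2, Δ2=-1, Δ3=5/3
row 1: diag=8, rhs=18; c'=1/8, d'=9/4
row 2: denom=6−1·1/8=47/8; d'=(-18−1·9/4)/(47/8)=-162/47
row 3: denom=10−2·16/47=438/47; d'=(16−2·-162/47)/(438/47)=538/219
back: M3=538/219
back: M2=-162/47−16/47·538/219=-938/219
back: M1=9/4−1/8·-938/219=610/219
M: M0=0, M1=610/219, M2=-938/219, M3=538/219, M4=0
seg 0: a=3, c=M0/2=0, d=(M1−M0)/(6·3)=305/1971, b=Δ0−h0·(2M0+M1)/6=-524/219
seg 1: a=0, c=M1/2=305/219, d=(M2−M1)/(6·1)=-86/73, b=Δ1−h1·(2M1+M2)/6=391/219
seg 2: a=2, c=M2/2=-469/219, d=(M3−M2)/(6·2)=41/73, b=Δ2−h2·(2M2+M3)/6=227/219
seg 3: a=0, c=M3/2=269/219, d=(M4−M3)/(6·3)=-269/1971, b=Δ3−h3·(2M3+M4)/6=-173/219
t_q=3/4 → seg 0, τ=3/4; S=3+-524/219·τ+0·τ²+305/1971·τ³=5937/4672

  seg 0: a=3 b=-524/219 c=0 d=305/1971
  seg 1: a=0 b=391/219 c=305/219 d=-86/73
  seg 2: a=2 b=227/219 c=-469/219 d=41/73
  seg 3: a=0 b=-173/219 c=269/219 d=-269/1971
S(3/4) = 5937/4672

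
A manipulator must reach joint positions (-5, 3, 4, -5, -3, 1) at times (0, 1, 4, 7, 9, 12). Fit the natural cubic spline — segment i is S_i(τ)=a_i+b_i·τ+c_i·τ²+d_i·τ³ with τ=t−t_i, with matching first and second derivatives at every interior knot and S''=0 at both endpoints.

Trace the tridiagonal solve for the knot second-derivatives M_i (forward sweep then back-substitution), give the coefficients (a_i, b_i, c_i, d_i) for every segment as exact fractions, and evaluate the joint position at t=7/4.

  seg 0: a=-5 b=5657/636 c=0 d=-569/636
  seg 1: a=3 b=1975/318 c=-569/212 d=461/1908
  seg 2: a=4 b=-2143/636 c=-27/53 d=1207/5724
  seg 3: a=-5 b=-233/318 c=883/636 d=-83/318
  seg 4: a=-3 b=179/106 c=-113/636 d=113/5724
S(7/4) = 84803/13568

Δ: Δ0=8, Δ1=1/3, Δ2=-3, Δ3=1, Δ4=4/3
row 1: diag=8, rhs=-46; c'=3/8, d'=-23/4
row 2: denom=12−3·3/8=87/8; d'=(-20−3·-23/4)/(87/8)=-22/87
row 3: denom=10−3·8/29=266/29; d'=(24−3·-22/87)/(266/29)=359/133
row 4: denom=10−2·29/133=1272/133; d'=(2−2·359/133)/(1272/133)=-113/318
back: M4=-113/318
back: M3=359/133−29/133·-113/318=883/318
back: M2=-22/87−8/29·883/318=-54/53
back: M1=-23/4−3/8·-54/53=-569/106
M: M0=0, M1=-569/106, M2=-54/53, M3=883/318, M4=-113/318, M5=0
seg 0: a=-5, c=M0/2=0, d=(M1−M0)/(6·1)=-569/636, b=Δ0−h0·(2M0+M1)/6=5657/636
seg 1: a=3, c=M1/2=-569/212, d=(M2−M1)/(6·3)=461/1908, b=Δ1−h1·(2M1+M2)/6=1975/318
seg 2: a=4, c=M2/2=-27/53, d=(M3−M2)/(6·3)=1207/5724, b=Δ2−h2·(2M2+M3)/6=-2143/636
seg 3: a=-5, c=M3/2=883/636, d=(M4−M3)/(6·2)=-83/318, b=Δ3−h3·(2M3+M4)/6=-233/318
seg 4: a=-3, c=M4/2=-113/636, d=(M5−M4)/(6·3)=113/5724, b=Δ4−h4·(2M4+M5)/6=179/106
t_q=7/4 → seg 1, τ=3/4; S=3+1975/318·τ+-569/212·τ²+461/1908·τ³=84803/13568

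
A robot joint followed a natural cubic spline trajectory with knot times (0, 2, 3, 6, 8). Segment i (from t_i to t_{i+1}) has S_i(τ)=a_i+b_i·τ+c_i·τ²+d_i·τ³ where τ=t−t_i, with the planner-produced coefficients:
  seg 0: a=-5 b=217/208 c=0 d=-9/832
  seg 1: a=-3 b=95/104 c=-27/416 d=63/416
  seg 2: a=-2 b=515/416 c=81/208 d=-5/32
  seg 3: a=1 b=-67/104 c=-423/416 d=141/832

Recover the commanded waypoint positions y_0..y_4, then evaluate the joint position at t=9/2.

y_0=-5 y_1=-3 y_2=-2 y_3=1 y_4=-3
S(9/2) = 685/3328

y_0 = S_0(0) = a_0 = -5
y_1 = S_1(0) = a_1 = -3
y_2 = S_2(0) = a_2 = -2
y_3 = S_3(0) = a_3 = 1
y_4 = S_3(2) = -3
t_q=9/2 is in segment 2 (τ=3/2); S_2(τ)=685/3328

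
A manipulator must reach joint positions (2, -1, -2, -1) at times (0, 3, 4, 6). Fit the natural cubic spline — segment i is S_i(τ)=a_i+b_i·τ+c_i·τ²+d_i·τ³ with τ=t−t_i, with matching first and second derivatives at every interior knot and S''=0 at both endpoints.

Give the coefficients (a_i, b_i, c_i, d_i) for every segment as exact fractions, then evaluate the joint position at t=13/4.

  seg 0: a=2 b=-85/94 c=0 d=-1/94
  seg 1: a=-1 b=-56/47 c=-9/94 d=27/94
  seg 2: a=-2 b=-49/94 c=36/47 d=-6/47
S(13/4) = -7817/6016

Δ: Δ0=-1, Δ1=-1, Δ2=1/2
row 1: diag=8, rhs=0; c'=1/8, d'=0
row 2: denom=6−1·1/8=47/8; d'=(9−1·0)/(47/8)=72/47
back: M2=72/47
back: M1=0−1/8·72/47=-9/47
M: M0=0, M1=-9/47, M2=72/47, M3=0
seg 0: a=2, c=M0/2=0, d=(M1−M0)/(6·3)=-1/94, b=Δ0−h0·(2M0+M1)/6=-85/94
seg 1: a=-1, c=M1/2=-9/94, d=(M2−M1)/(6·1)=27/94, b=Δ1−h1·(2M1+M2)/6=-56/47
seg 2: a=-2, c=M2/2=36/47, d=(M3−M2)/(6·2)=-6/47, b=Δ2−h2·(2M2+M3)/6=-49/94
t_q=13/4 → seg 1, τ=1/4; S=-1+-56/47·τ+-9/94·τ²+27/94·τ³=-7817/6016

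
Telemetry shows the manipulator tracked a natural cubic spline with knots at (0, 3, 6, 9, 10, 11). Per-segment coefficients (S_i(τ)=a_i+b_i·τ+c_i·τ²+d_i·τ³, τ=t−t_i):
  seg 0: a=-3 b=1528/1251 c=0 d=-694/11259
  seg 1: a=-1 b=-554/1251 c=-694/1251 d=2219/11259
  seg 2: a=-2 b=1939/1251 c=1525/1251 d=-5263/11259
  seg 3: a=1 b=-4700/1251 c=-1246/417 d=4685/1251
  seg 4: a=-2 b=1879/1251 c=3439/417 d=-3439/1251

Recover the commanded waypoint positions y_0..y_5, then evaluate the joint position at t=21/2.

y_0=-3 y_1=-1 y_2=-2 y_3=1 y_4=-2 y_5=5
S(21/2) = 1565/3336

y_0 = S_0(0) = a_0 = -3
y_1 = S_1(0) = a_1 = -1
y_2 = S_2(0) = a_2 = -2
y_3 = S_3(0) = a_3 = 1
y_4 = S_4(0) = a_4 = -2
y_5 = S_4(1) = 5
t_q=21/2 is in segment 4 (τ=1/2); S_4(τ)=1565/3336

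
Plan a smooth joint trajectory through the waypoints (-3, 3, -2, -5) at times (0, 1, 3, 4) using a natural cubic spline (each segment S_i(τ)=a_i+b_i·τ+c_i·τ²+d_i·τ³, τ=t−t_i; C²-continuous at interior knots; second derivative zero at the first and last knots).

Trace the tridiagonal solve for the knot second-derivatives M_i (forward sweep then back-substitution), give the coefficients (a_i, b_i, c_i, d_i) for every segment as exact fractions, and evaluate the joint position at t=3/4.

  seg 0: a=-3 b=121/16 c=0 d=-25/16
  seg 1: a=3 b=23/8 c=-75/16 d=1
  seg 2: a=-2 b=-31/8 c=21/16 d=-7/16
S(3/4) = 2061/1024

Δ: Δ0=6, Δ1=-5/2, Δ2=-3
row 1: diag=6, rhs=-51; c'=1/3, d'=-17/2
row 2: denom=6−2·1/3=16/3; d'=(-3−2·-17/2)/(16/3)=21/8
back: M2=21/8
back: M1=-17/2−1/3·21/8=-75/8
M: M0=0, M1=-75/8, M2=21/8, M3=0
seg 0: a=-3, c=M0/2=0, d=(M1−M0)/(6·1)=-25/16, b=Δ0−h0·(2M0+M1)/6=121/16
seg 1: a=3, c=M1/2=-75/16, d=(M2−M1)/(6·2)=1, b=Δ1−h1·(2M1+M2)/6=23/8
seg 2: a=-2, c=M2/2=21/16, d=(M3−M2)/(6·1)=-7/16, b=Δ2−h2·(2M2+M3)/6=-31/8
t_q=3/4 → seg 0, τ=3/4; S=-3+121/16·τ+0·τ²+-25/16·τ³=2061/1024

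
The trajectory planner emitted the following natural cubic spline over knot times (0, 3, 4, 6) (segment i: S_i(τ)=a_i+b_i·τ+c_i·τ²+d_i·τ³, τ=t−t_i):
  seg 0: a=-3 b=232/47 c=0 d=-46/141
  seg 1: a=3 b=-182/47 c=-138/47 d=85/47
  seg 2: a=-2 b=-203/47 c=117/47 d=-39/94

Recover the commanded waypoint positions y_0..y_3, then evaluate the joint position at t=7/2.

y_0 = S_0(0) = a_0 = -3
y_1 = S_1(0) = a_1 = 3
y_2 = S_2(0) = a_2 = -2
y_3 = S_2(2) = -4
t_q=7/2 is in segment 1 (τ=1/2); S_1(τ)=209/376

y_0=-3 y_1=3 y_2=-2 y_3=-4
S(7/2) = 209/376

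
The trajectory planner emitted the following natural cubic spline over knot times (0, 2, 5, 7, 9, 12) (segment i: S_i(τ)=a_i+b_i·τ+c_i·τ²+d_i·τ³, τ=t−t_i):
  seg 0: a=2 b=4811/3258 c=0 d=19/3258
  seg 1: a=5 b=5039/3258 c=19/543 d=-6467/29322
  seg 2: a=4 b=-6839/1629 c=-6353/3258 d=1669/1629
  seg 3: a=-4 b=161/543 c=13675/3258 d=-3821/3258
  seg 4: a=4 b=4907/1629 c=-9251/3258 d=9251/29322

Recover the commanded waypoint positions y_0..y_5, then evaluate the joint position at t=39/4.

y_0=2 y_1=5 y_2=4 y_3=-4 y_4=4 y_5=-4
S(39/4) = 111093/23168

y_0 = S_0(0) = a_0 = 2
y_1 = S_1(0) = a_1 = 5
y_2 = S_2(0) = a_2 = 4
y_3 = S_3(0) = a_3 = -4
y_4 = S_4(0) = a_4 = 4
y_5 = S_4(3) = -4
t_q=39/4 is in segment 4 (τ=3/4); S_4(τ)=111093/23168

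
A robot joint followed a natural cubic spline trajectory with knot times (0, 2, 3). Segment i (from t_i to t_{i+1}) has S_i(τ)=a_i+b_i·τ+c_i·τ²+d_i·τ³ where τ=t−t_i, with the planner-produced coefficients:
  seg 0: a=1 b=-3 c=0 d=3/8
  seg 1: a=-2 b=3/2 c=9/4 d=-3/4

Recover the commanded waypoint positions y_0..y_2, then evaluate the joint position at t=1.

y_0=1 y_1=-2 y_2=1
S(1) = -13/8

y_0 = S_0(0) = a_0 = 1
y_1 = S_1(0) = a_1 = -2
y_2 = S_1(1) = 1
t_q=1 is in segment 0 (τ=1); S_0(τ)=-13/8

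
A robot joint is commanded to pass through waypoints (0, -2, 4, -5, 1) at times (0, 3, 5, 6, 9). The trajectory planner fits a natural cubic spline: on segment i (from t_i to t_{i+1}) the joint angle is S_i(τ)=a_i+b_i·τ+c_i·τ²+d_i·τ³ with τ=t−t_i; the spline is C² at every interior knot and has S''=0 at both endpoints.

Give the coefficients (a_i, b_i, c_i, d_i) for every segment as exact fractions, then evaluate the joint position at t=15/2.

  seg 0: a=0 b=-1451/438 c=0 d=1159/3942
  seg 1: a=-2 b=1013/219 c=1159/438 d=-505/292
  seg 2: a=4 b=-1214/219 c=-1693/219 d=312/73
  seg 3: a=-5 b=-1792/219 c=1115/219 d=-1115/1971
S(15/2) = -4513/584

Δ: Δ0=-2/3, Δ1=3, Δ2=-9, Δ3=2
row 1: diag=10, rhs=22; c'=1/5, d'=11/5
row 2: denom=6−2·1/5=28/5; d'=(-72−2·11/5)/(28/5)=-191/14
row 3: denom=8−1·5/28=219/28; d'=(66−1·-191/14)/(219/28)=2230/219
back: M3=2230/219
back: M2=-191/14−5/28·2230/219=-3386/219
back: M1=11/5−1/5·-3386/219=1159/219
M: M0=0, M1=1159/219, M2=-3386/219, M3=2230/219, M4=0
seg 0: a=0, c=M0/2=0, d=(M1−M0)/(6·3)=1159/3942, b=Δ0−h0·(2M0+M1)/6=-1451/438
seg 1: a=-2, c=M1/2=1159/438, d=(M2−M1)/(6·2)=-505/292, b=Δ1−h1·(2M1+M2)/6=1013/219
seg 2: a=4, c=M2/2=-1693/219, d=(M3−M2)/(6·1)=312/73, b=Δ2−h2·(2M2+M3)/6=-1214/219
seg 3: a=-5, c=M3/2=1115/219, d=(M4−M3)/(6·3)=-1115/1971, b=Δ3−h3·(2M3+M4)/6=-1792/219
t_q=15/2 → seg 3, τ=3/2; S=-5+-1792/219·τ+1115/219·τ²+-1115/1971·τ³=-4513/584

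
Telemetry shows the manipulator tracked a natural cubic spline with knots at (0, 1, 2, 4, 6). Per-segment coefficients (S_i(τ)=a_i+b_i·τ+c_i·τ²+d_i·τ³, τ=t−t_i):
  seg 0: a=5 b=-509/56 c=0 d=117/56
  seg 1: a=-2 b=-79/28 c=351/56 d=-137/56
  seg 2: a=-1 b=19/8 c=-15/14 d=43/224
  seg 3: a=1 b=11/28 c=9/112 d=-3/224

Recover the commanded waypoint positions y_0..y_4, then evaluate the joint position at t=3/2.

y_0 = S_0(0) = a_0 = 5
y_1 = S_1(0) = a_1 = -2
y_2 = S_2(0) = a_2 = -1
y_3 = S_3(0) = a_3 = 1
y_4 = S_3(2) = 2
t_q=3/2 is in segment 1 (τ=1/2); S_1(τ)=-963/448

y_0=5 y_1=-2 y_2=-1 y_3=1 y_4=2
S(3/2) = -963/448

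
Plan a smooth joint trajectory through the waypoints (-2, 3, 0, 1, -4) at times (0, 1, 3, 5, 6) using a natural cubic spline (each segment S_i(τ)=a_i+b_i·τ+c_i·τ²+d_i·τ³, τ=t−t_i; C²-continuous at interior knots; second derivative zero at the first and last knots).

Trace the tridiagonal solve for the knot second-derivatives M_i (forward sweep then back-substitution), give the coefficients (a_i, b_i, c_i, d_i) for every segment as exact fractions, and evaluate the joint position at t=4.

  seg 0: a=-2 b=383/60 c=0 d=-83/60
  seg 1: a=3 b=67/30 c=-83/20 d=137/120
  seg 2: a=0 b=-2/3 c=27/10 d=-127/120
  seg 3: a=1 b=-77/30 c=-73/20 d=73/60
S(4) = 39/40

Δ: Δ0=5, Δ1=-3/2, Δ2=1/2, Δ3=-5
row 1: diag=6, rhs=-39; c'=1/3, d'=-13/2
row 2: denom=8−2·1/3=22/3; d'=(12−2·-13/2)/(22/3)=75/22
row 3: denom=6−2·3/11=60/11; d'=(-33−2·75/22)/(60/11)=-73/10
back: M3=-73/10
back: M2=75/22−3/11·-73/10=27/5
back: M1=-13/2−1/3·27/5=-83/10
M: M0=0, M1=-83/10, M2=27/5, M3=-73/10, M4=0
seg 0: a=-2, c=M0/2=0, d=(M1−M0)/(6·1)=-83/60, b=Δ0−h0·(2M0+M1)/6=383/60
seg 1: a=3, c=M1/2=-83/20, d=(M2−M1)/(6·2)=137/120, b=Δ1−h1·(2M1+M2)/6=67/30
seg 2: a=0, c=M2/2=27/10, d=(M3−M2)/(6·2)=-127/120, b=Δ2−h2·(2M2+M3)/6=-2/3
seg 3: a=1, c=M3/2=-73/20, d=(M4−M3)/(6·1)=73/60, b=Δ3−h3·(2M3+M4)/6=-77/30
t_q=4 → seg 2, τ=1; S=0+-2/3·τ+27/10·τ²+-127/120·τ³=39/40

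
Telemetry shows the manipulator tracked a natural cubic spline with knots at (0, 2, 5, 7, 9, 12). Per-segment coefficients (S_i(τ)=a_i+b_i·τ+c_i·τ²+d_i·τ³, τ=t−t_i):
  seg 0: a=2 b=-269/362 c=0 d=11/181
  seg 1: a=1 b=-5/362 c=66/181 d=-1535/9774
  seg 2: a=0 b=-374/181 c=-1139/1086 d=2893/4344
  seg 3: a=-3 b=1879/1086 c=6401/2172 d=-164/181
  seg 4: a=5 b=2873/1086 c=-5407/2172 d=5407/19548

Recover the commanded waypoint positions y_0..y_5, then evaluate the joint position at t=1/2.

y_0 = S_0(0) = a_0 = 2
y_1 = S_1(0) = a_1 = 1
y_2 = S_2(0) = a_2 = 0
y_3 = S_3(0) = a_3 = -3
y_4 = S_4(0) = a_4 = 5
y_5 = S_4(3) = -2
t_q=1/2 is in segment 0 (τ=1/2); S_0(τ)=2369/1448

y_0=2 y_1=1 y_2=0 y_3=-3 y_4=5 y_5=-2
S(1/2) = 2369/1448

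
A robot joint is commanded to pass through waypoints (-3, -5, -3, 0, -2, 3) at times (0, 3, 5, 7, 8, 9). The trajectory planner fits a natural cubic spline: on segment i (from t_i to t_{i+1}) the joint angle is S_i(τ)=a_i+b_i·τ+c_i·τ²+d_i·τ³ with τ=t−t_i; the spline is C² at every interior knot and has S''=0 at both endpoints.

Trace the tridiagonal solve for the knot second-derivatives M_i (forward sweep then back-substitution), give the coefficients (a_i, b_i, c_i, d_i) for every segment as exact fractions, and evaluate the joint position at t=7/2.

  seg 0: a=-3 b=-4733/4764 c=0 d=173/4764
  seg 1: a=-5 b=-31/2382 c=519/1588 d=107/1191
  seg 2: a=-3 b=5651/2382 c=1375/1588 d=-6203/9528
  seg 3: a=0 b=-2354/1191 c=-1207/397 d=3593/1191
  seg 4: a=-2 b=1183/1191 c=2386/397 d=-2386/1191
S(7/2) = -31211/6352

Δ: Δ0=-2/3, Δ1=1, Δ2=3/2, Δ3=-2, Δ4=5
row 1: diag=10, rhs=10; c'=1/5, d'=1
row 2: denom=8−2·1/5=38/5; d'=(3−2·1)/(38/5)=5/38
row 3: denom=6−2·5/19=104/19; d'=(-21−2·5/38)/(104/19)=-101/26
row 4: denom=4−1·19/104=397/104; d'=(42−1·-101/26)/(397/104)=4772/397
back: M4=4772/397
back: M3=-101/26−19/104·4772/397=-2414/397
back: M2=5/38−5/19·-2414/397=1375/794
back: M1=1−1/5·1375/794=519/794
M: M0=0, M1=519/794, M2=1375/794, M3=-2414/397, M4=4772/397, M5=0
seg 0: a=-3, c=M0/2=0, d=(M1−M0)/(6·3)=173/4764, b=Δ0−h0·(2M0+M1)/6=-4733/4764
seg 1: a=-5, c=M1/2=519/1588, d=(M2−M1)/(6·2)=107/1191, b=Δ1−h1·(2M1+M2)/6=-31/2382
seg 2: a=-3, c=M2/2=1375/1588, d=(M3−M2)/(6·2)=-6203/9528, b=Δ2−h2·(2M2+M3)/6=5651/2382
seg 3: a=0, c=M3/2=-1207/397, d=(M4−M3)/(6·1)=3593/1191, b=Δ3−h3·(2M3+M4)/6=-2354/1191
seg 4: a=-2, c=M4/2=2386/397, d=(M5−M4)/(6·1)=-2386/1191, b=Δ4−h4·(2M4+M5)/6=1183/1191
t_q=7/2 → seg 1, τ=1/2; S=-5+-31/2382·τ+519/1588·τ²+107/1191·τ³=-31211/6352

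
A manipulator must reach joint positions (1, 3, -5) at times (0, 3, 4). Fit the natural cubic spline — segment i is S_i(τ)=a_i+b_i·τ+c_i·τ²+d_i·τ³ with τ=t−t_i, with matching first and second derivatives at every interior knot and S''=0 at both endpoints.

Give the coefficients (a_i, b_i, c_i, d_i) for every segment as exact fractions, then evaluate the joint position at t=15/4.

Δ: Δ0=2/3, Δ1=-8
row 1: diag=8, rhs=-52; c'=1/8, d'=-13/2
back: M1=-13/2
M: M0=0, M1=-13/2, M2=0
seg 0: a=1, c=M0/2=0, d=(M1−M0)/(6·3)=-13/36, b=Δ0−h0·(2M0+M1)/6=47/12
seg 1: a=3, c=M1/2=-13/4, d=(M2−M1)/(6·1)=13/12, b=Δ1−h1·(2M1+M2)/6=-35/6
t_q=15/4 → seg 1, τ=3/4; S=3+-35/6·τ+-13/4·τ²+13/12·τ³=-703/256

  seg 0: a=1 b=47/12 c=0 d=-13/36
  seg 1: a=3 b=-35/6 c=-13/4 d=13/12
S(15/4) = -703/256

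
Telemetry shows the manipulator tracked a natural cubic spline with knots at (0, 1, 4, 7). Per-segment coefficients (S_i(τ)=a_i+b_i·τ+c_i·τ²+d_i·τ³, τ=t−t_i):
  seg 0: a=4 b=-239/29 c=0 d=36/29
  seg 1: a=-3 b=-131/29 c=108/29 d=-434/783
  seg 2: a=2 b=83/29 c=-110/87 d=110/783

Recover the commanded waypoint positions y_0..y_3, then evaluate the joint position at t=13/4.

y_0=4 y_1=-3 y_2=2 y_3=3
S(13/4) = -579/928

y_0 = S_0(0) = a_0 = 4
y_1 = S_1(0) = a_1 = -3
y_2 = S_2(0) = a_2 = 2
y_3 = S_2(3) = 3
t_q=13/4 is in segment 1 (τ=9/4); S_1(τ)=-579/928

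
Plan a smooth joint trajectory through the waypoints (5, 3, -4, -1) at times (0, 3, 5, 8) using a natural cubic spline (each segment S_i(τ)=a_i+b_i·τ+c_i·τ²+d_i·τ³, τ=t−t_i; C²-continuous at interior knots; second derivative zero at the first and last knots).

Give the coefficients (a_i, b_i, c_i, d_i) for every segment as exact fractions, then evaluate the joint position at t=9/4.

Δ: Δ0=-2/3, Δ1=-7/2, Δ2=1
row 1: diag=10, rhs=-17; c'=1/5, d'=-17/10
row 2: denom=10−2·1/5=48/5; d'=(27−2·-17/10)/(48/5)=19/6
back: M2=19/6
back: M1=-17/10−1/5·19/6=-7/3
M: M0=0, M1=-7/3, M2=19/6, M3=0
seg 0: a=5, c=M0/2=0, d=(M1−M0)/(6·3)=-7/54, b=Δ0−h0·(2M0+M1)/6=1/2
seg 1: a=3, c=M1/2=-7/6, d=(M2−M1)/(6·2)=11/24, b=Δ1−h1·(2M1+M2)/6=-3
seg 2: a=-4, c=M2/2=19/12, d=(M3−M2)/(6·3)=-19/108, b=Δ2−h2·(2M2+M3)/6=-13/6
t_q=9/4 → seg 0, τ=9/4; S=5+1/2·τ+0·τ²+-7/54·τ³=595/128

  seg 0: a=5 b=1/2 c=0 d=-7/54
  seg 1: a=3 b=-3 c=-7/6 d=11/24
  seg 2: a=-4 b=-13/6 c=19/12 d=-19/108
S(9/4) = 595/128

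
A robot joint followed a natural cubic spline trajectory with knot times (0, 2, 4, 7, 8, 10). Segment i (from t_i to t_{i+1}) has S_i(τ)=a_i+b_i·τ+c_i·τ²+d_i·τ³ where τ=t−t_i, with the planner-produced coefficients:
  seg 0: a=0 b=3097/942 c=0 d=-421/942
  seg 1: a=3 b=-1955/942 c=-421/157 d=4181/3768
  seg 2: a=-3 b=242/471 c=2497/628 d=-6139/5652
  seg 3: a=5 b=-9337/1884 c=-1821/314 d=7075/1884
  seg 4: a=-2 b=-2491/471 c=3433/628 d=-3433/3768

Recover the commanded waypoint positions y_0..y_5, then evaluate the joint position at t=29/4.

y_0=0 y_1=3 y_2=-3 y_3=5 y_4=-2 y_5=2
S(29/4) = 138953/40192

y_0 = S_0(0) = a_0 = 0
y_1 = S_1(0) = a_1 = 3
y_2 = S_2(0) = a_2 = -3
y_3 = S_3(0) = a_3 = 5
y_4 = S_4(0) = a_4 = -2
y_5 = S_4(2) = 2
t_q=29/4 is in segment 3 (τ=1/4); S_3(τ)=138953/40192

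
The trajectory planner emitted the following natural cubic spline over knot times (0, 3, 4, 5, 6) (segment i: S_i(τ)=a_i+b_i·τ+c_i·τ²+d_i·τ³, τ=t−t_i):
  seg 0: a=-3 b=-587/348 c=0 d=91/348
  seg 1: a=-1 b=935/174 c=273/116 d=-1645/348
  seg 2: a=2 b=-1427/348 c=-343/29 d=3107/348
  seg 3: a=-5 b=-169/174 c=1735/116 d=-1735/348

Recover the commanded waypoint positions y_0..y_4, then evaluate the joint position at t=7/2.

y_0=-3 y_1=-1 y_2=2 y_3=-5 y_4=4
S(7/2) = 1563/928

y_0 = S_0(0) = a_0 = -3
y_1 = S_1(0) = a_1 = -1
y_2 = S_2(0) = a_2 = 2
y_3 = S_3(0) = a_3 = -5
y_4 = S_3(1) = 4
t_q=7/2 is in segment 1 (τ=1/2); S_1(τ)=1563/928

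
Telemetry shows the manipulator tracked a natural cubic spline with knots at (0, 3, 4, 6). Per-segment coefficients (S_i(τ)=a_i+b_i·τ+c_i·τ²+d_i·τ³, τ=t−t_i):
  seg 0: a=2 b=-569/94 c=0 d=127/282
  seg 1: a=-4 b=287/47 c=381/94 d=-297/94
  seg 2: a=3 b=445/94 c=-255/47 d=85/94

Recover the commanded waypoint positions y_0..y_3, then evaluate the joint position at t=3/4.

y_0 = S_0(0) = a_0 = 2
y_1 = S_1(0) = a_1 = -4
y_2 = S_2(0) = a_2 = 3
y_3 = S_2(2) = -2
t_q=3/4 is in segment 0 (τ=3/4); S_0(τ)=-14137/6016

y_0=2 y_1=-4 y_2=3 y_3=-2
S(3/4) = -14137/6016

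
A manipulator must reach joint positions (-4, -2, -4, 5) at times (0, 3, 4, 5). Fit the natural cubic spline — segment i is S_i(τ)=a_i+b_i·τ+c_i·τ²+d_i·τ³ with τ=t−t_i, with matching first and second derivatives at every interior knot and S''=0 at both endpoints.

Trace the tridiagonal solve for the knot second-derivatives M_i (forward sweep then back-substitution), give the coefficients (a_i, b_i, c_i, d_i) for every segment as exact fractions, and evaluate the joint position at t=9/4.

Δ: Δ0=2/3, Δ1=-2, Δ2=9
row 1: diag=8, rhs=-16; c'=1/8, d'=-2
row 2: denom=4−1·1/8=31/8; d'=(66−1·-2)/(31/8)=544/31
back: M2=544/31
back: M1=-2−1/8·544/31=-130/31
M: M0=0, M1=-130/31, M2=544/31, M3=0
seg 0: a=-4, c=M0/2=0, d=(M1−M0)/(6·3)=-65/279, b=Δ0−h0·(2M0+M1)/6=257/93
seg 1: a=-2, c=M1/2=-65/31, d=(M2−M1)/(6·1)=337/93, b=Δ1−h1·(2M1+M2)/6=-328/93
seg 2: a=-4, c=M2/2=272/31, d=(M3−M2)/(6·1)=-272/93, b=Δ2−h2·(2M2+M3)/6=293/93
t_q=9/4 → seg 0, τ=9/4; S=-4+257/93·τ+0·τ²+-65/279·τ³=-865/1984

  seg 0: a=-4 b=257/93 c=0 d=-65/279
  seg 1: a=-2 b=-328/93 c=-65/31 d=337/93
  seg 2: a=-4 b=293/93 c=272/31 d=-272/93
S(9/4) = -865/1984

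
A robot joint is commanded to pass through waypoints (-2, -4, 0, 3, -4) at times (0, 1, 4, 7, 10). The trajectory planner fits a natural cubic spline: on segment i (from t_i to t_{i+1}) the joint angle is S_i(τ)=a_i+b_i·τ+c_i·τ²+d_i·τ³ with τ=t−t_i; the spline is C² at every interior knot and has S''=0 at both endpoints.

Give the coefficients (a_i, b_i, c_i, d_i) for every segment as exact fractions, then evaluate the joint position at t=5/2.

  seg 0: a=-2 b=-22/9 c=0 d=4/9
  seg 1: a=-4 b=-10/9 c=4/3 d=-14/81
  seg 2: a=0 b=20/9 c=-2/9 d=-5/81
  seg 3: a=3 b=-7/9 c=-7/9 d=7/81
S(5/2) = -13/4

Δ: Δ0=-2, Δ1=4/3, Δ2=1, Δ3=-7/3
row 1: diag=8, rhs=20; c'=3/8, d'=5/2
row 2: denom=12−3·3/8=87/8; d'=(-2−3·5/2)/(87/8)=-76/87
row 3: denom=12−3·8/29=324/29; d'=(-20−3·-76/87)/(324/29)=-14/9
back: M3=-14/9
back: M2=-76/87−8/29·-14/9=-4/9
back: M1=5/2−3/8·-4/9=8/3
M: M0=0, M1=8/3, M2=-4/9, M3=-14/9, M4=0
seg 0: a=-2, c=M0/2=0, d=(M1−M0)/(6·1)=4/9, b=Δ0−h0·(2M0+M1)/6=-22/9
seg 1: a=-4, c=M1/2=4/3, d=(M2−M1)/(6·3)=-14/81, b=Δ1−h1·(2M1+M2)/6=-10/9
seg 2: a=0, c=M2/2=-2/9, d=(M3−M2)/(6·3)=-5/81, b=Δ2−h2·(2M2+M3)/6=20/9
seg 3: a=3, c=M3/2=-7/9, d=(M4−M3)/(6·3)=7/81, b=Δ3−h3·(2M3+M4)/6=-7/9
t_q=5/2 → seg 1, τ=3/2; S=-4+-10/9·τ+4/3·τ²+-14/81·τ³=-13/4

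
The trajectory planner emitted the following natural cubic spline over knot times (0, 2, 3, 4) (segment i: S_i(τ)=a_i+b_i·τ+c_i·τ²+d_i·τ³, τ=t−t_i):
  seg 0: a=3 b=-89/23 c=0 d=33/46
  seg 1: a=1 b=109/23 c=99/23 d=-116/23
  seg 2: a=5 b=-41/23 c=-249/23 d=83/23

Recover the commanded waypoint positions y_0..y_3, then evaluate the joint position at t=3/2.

y_0 = S_0(0) = a_0 = 3
y_1 = S_1(0) = a_1 = 1
y_2 = S_2(0) = a_2 = 5
y_3 = S_2(1) = -4
t_q=3/2 is in segment 0 (τ=3/2); S_0(τ)=-141/368

y_0=3 y_1=1 y_2=5 y_3=-4
S(3/2) = -141/368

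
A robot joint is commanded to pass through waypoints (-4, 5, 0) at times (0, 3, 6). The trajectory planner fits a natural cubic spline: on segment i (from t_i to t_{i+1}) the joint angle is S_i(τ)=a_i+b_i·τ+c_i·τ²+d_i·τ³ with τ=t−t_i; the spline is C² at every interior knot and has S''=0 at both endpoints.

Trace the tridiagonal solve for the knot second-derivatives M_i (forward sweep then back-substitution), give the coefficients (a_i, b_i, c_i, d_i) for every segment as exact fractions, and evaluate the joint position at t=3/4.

  seg 0: a=-4 b=25/6 c=0 d=-7/54
  seg 1: a=5 b=2/3 c=-7/6 d=7/54
S(3/4) = -119/128

Δ: Δ0=3, Δ1=-5/3
row 1: diag=12, rhs=-28; c'=1/4, d'=-7/3
back: M1=-7/3
M: M0=0, M1=-7/3, M2=0
seg 0: a=-4, c=M0/2=0, d=(M1−M0)/(6·3)=-7/54, b=Δ0−h0·(2M0+M1)/6=25/6
seg 1: a=5, c=M1/2=-7/6, d=(M2−M1)/(6·3)=7/54, b=Δ1−h1·(2M1+M2)/6=2/3
t_q=3/4 → seg 0, τ=3/4; S=-4+25/6·τ+0·τ²+-7/54·τ³=-119/128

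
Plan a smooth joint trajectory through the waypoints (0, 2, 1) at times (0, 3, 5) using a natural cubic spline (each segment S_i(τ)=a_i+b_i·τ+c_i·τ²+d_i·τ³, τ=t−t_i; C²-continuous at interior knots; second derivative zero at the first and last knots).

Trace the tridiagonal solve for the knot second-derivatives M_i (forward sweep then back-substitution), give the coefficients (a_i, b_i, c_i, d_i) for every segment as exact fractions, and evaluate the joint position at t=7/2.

Δ: Δ0=2/3, Δ1=-1/2
row 1: diag=10, rhs=-7; c'=1/5, d'=-7/10
back: M1=-7/10
M: M0=0, M1=-7/10, M2=0
seg 0: a=0, c=M0/2=0, d=(M1−M0)/(6·3)=-7/180, b=Δ0−h0·(2M0+M1)/6=61/60
seg 1: a=2, c=M1/2=-7/20, d=(M2−M1)/(6·2)=7/120, b=Δ1−h1·(2M1+M2)/6=-1/30
t_q=7/2 → seg 1, τ=1/2; S=2+-1/30·τ+-7/20·τ²+7/120·τ³=609/320

  seg 0: a=0 b=61/60 c=0 d=-7/180
  seg 1: a=2 b=-1/30 c=-7/20 d=7/120
S(7/2) = 609/320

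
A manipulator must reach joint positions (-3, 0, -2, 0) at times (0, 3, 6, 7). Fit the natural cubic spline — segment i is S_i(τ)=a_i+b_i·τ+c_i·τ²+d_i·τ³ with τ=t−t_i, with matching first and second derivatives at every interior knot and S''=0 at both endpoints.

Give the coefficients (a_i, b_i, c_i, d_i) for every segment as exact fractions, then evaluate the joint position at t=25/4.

Δ: Δ0=1, Δ1=-2/3, Δ2=2
row 1: diag=12, rhs=-10; c'=1/4, d'=-5/6
row 2: denom=8−3·1/4=29/4; d'=(16−3·-5/6)/(29/4)=74/29
back: M2=74/29
back: M1=-5/6−1/4·74/29=-128/87
M: M0=0, M1=-128/87, M2=74/29, M3=0
seg 0: a=-3, c=M0/2=0, d=(M1−M0)/(6·3)=-64/783, b=Δ0−h0·(2M0+M1)/6=151/87
seg 1: a=0, c=M1/2=-64/87, d=(M2−M1)/(6·3)=175/783, b=Δ1−h1·(2M1+M2)/6=-41/87
seg 2: a=-2, c=M2/2=37/29, d=(M3−M2)/(6·1)=-37/87, b=Δ2−h2·(2M2+M3)/6=100/87
t_q=25/4 → seg 2, τ=1/4; S=-2+100/87·τ+37/29·τ²+-37/87·τ³=-3043/1856

  seg 0: a=-3 b=151/87 c=0 d=-64/783
  seg 1: a=0 b=-41/87 c=-64/87 d=175/783
  seg 2: a=-2 b=100/87 c=37/29 d=-37/87
S(25/4) = -3043/1856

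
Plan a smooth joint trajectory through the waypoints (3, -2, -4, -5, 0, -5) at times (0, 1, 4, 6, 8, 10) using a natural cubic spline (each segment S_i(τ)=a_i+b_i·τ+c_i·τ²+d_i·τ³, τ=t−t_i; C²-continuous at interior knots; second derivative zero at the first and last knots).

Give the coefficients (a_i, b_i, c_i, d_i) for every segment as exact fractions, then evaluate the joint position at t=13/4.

Δ: Δ0=-5, Δ1=-2/3, Δ2=-1/2, Δ3=5/2, Δ4=-5/2
row 1: diag=8, rhs=26; c'=3/8, d'=13/4
row 2: denom=10−3·3/8=71/8; d'=(1−3·13/4)/(71/8)=-70/71
row 3: denom=8−2·16/71=536/71; d'=(18−2·-70/71)/(536/71)=709/268
row 4: denom=8−2·71/268=1001/134; d'=(-30−2·709/268)/(1001/134)=-4729/1001
back: M4=-4729/1001
back: M3=709/268−71/268·-4729/1001=3901/1001
back: M2=-70/71−16/71·3901/1001=-1866/1001
back: M1=13/4−3/8·-1866/1001=3953/1001
M: M0=0, M1=3953/1001, M2=-1866/1001, M3=3901/1001, M4=-4729/1001, M5=0
seg 0: a=3, c=M0/2=0, d=(M1−M0)/(6·1)=3953/6006, b=Δ0−h0·(2M0+M1)/6=-33983/6006
seg 1: a=-2, c=M1/2=3953/2002, d=(M2−M1)/(6·3)=-529/1638, b=Δ1−h1·(2M1+M2)/6=-11062/3003
seg 2: a=-4, c=M2/2=-933/1001, d=(M3−M2)/(6·2)=5767/12012, b=Δ2−h2·(2M2+M3)/6=-257/462
seg 3: a=-5, c=M3/2=3901/2002, d=(M4−M3)/(6·2)=-4315/6006, b=Δ3−h3·(2M3+M4)/6=1267/858
seg 4: a=0, c=M4/2=-4729/2002, d=(M5−M4)/(6·2)=4729/12012, b=Δ4−h4·(2M4+M5)/6=3901/6006
t_q=13/4 → seg 1, τ=9/4; S=-2+-11062/3003·τ+3953/2002·τ²+-529/1638·τ³=-508775/128128

  seg 0: a=3 b=-33983/6006 c=0 d=3953/6006
  seg 1: a=-2 b=-11062/3003 c=3953/2002 d=-529/1638
  seg 2: a=-4 b=-257/462 c=-933/1001 d=5767/12012
  seg 3: a=-5 b=1267/858 c=3901/2002 d=-4315/6006
  seg 4: a=0 b=3901/6006 c=-4729/2002 d=4729/12012
S(13/4) = -508775/128128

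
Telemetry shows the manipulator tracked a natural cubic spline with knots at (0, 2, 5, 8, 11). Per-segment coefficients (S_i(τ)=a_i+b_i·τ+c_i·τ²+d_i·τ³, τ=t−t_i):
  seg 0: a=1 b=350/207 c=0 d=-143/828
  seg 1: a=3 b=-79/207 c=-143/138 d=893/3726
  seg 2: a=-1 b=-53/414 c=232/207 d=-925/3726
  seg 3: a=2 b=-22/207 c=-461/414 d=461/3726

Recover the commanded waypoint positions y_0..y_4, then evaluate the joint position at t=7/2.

y_0 = S_0(0) = a_0 = 1
y_1 = S_1(0) = a_1 = 3
y_2 = S_2(0) = a_2 = -1
y_3 = S_3(0) = a_3 = 2
y_4 = S_3(3) = -5
t_q=7/2 is in segment 1 (τ=3/2); S_1(τ)=333/368

y_0=1 y_1=3 y_2=-1 y_3=2 y_4=-5
S(7/2) = 333/368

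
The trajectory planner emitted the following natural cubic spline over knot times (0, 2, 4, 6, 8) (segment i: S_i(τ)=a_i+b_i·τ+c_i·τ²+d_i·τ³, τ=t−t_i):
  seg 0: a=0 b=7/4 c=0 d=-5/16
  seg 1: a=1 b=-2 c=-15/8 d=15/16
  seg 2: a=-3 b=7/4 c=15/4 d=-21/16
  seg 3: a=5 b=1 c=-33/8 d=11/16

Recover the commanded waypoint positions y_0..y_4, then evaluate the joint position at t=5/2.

y_0=0 y_1=1 y_2=-3 y_3=5 y_4=-4
S(5/2) = -45/128

y_0 = S_0(0) = a_0 = 0
y_1 = S_1(0) = a_1 = 1
y_2 = S_2(0) = a_2 = -3
y_3 = S_3(0) = a_3 = 5
y_4 = S_3(2) = -4
t_q=5/2 is in segment 1 (τ=1/2); S_1(τ)=-45/128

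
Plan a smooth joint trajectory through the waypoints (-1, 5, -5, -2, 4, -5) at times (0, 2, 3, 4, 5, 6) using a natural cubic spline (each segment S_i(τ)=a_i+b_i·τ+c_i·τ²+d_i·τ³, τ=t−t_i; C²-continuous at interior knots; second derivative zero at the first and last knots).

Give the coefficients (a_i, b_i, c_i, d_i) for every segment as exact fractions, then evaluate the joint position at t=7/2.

  seg 0: a=-1 b=2755/321 c=0 d=-448/321
  seg 1: a=5 b=-2621/321 c=-896/107 d=2099/321
  seg 2: a=-5 b=-1700/321 c=1203/107 d=-946/321
  seg 3: a=-2 b=2680/321 c=257/107 d=-1525/321
  seg 4: a=4 b=-353/321 c=-1268/107 d=1268/321
S(7/2) = -557/107

Δ: Δ0=3, Δ1=-10, Δ2=3, Δ3=6, Δ4=-9
row 1: diag=6, rhs=-78; c'=1/6, d'=-13
row 2: denom=4−1·1/6=23/6; d'=(78−1·-13)/(23/6)=546/23
row 3: denom=4−1·6/23=86/23; d'=(18−1·546/23)/(86/23)=-66/43
row 4: denom=4−1·23/86=321/86; d'=(-90−1·-66/43)/(321/86)=-2536/107
back: M4=-2536/107
back: M3=-66/43−23/86·-2536/107=514/107
back: M2=546/23−6/23·514/107=2406/107
back: M1=-13−1/6·2406/107=-1792/107
M: M0=0, M1=-1792/107, M2=2406/107, M3=514/107, M4=-2536/107, M5=0
seg 0: a=-1, c=M0/2=0, d=(M1−M0)/(6·2)=-448/321, b=Δ0−h0·(2M0+M1)/6=2755/321
seg 1: a=5, c=M1/2=-896/107, d=(M2−M1)/(6·1)=2099/321, b=Δ1−h1·(2M1+M2)/6=-2621/321
seg 2: a=-5, c=M2/2=1203/107, d=(M3−M2)/(6·1)=-946/321, b=Δ2−h2·(2M2+M3)/6=-1700/321
seg 3: a=-2, c=M3/2=257/107, d=(M4−M3)/(6·1)=-1525/321, b=Δ3−h3·(2M3+M4)/6=2680/321
seg 4: a=4, c=M4/2=-1268/107, d=(M5−M4)/(6·1)=1268/321, b=Δ4−h4·(2M4+M5)/6=-353/321
t_q=7/2 → seg 2, τ=1/2; S=-5+-1700/321·τ+1203/107·τ²+-946/321·τ³=-557/107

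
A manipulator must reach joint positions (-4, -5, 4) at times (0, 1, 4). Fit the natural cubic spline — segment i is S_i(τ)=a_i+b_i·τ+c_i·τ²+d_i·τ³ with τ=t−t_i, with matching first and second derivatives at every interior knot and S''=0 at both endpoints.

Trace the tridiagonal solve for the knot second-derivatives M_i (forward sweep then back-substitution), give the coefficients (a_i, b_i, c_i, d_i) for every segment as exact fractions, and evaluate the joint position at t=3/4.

Δ: Δ0=-1, Δ1=3
row 1: diag=8, rhs=24; c'=3/8, d'=3
back: M1=3
M: M0=0, M1=3, M2=0
seg 0: a=-4, c=M0/2=0, d=(M1−M0)/(6·1)=1/2, b=Δ0−h0·(2M0+M1)/6=-3/2
seg 1: a=-5, c=M1/2=3/2, d=(M2−M1)/(6·3)=-1/6, b=Δ1−h1·(2M1+M2)/6=0
t_q=3/4 → seg 0, τ=3/4; S=-4+-3/2·τ+0·τ²+1/2·τ³=-629/128

  seg 0: a=-4 b=-3/2 c=0 d=1/2
  seg 1: a=-5 b=0 c=3/2 d=-1/6
S(3/4) = -629/128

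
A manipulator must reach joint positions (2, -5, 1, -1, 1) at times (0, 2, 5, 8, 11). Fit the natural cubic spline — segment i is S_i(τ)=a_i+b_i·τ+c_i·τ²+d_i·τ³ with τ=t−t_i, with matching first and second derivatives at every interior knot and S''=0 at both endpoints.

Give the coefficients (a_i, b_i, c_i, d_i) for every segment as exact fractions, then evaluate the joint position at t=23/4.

Δ: Δ0=-7/2, Δ1=2, Δ2=-2/3, Δ3=2/3
row 1: diag=10, rhs=33; c'=3/10, d'=33/10
row 2: denom=12−3·3/10=111/10; d'=(-16−3·33/10)/(111/10)=-7/3
row 3: denom=12−3·10/37=414/37; d'=(8−3·-7/3)/(414/37)=185/138
back: M3=185/138
back: M2=-7/3−10/37·185/138=-62/23
back: M1=33/10−3/10·-62/23=189/46
M: M0=0, M1=189/46, M2=-62/23, M3=185/138, M4=0
seg 0: a=2, c=M0/2=0, d=(M1−M0)/(6·2)=63/184, b=Δ0−h0·(2M0+M1)/6=-112/23
seg 1: a=-5, c=M1/2=189/92, d=(M2−M1)/(6·3)=-313/828, b=Δ1−h1·(2M1+M2)/6=-35/46
seg 2: a=1, c=M2/2=-31/23, d=(M3−M2)/(6·3)=557/2484, b=Δ2−h2·(2M2+M3)/6=125/92
seg 3: a=-1, c=M3/2=185/276, d=(M4−M3)/(6·3)=-185/2484, b=Δ3−h3·(2M3+M4)/6=-31/46
t_q=23/4 → seg 2, τ=3/4; S=1+125/92·τ+-31/23·τ²+557/2484·τ³=347/256

  seg 0: a=2 b=-112/23 c=0 d=63/184
  seg 1: a=-5 b=-35/46 c=189/92 d=-313/828
  seg 2: a=1 b=125/92 c=-31/23 d=557/2484
  seg 3: a=-1 b=-31/46 c=185/276 d=-185/2484
S(23/4) = 347/256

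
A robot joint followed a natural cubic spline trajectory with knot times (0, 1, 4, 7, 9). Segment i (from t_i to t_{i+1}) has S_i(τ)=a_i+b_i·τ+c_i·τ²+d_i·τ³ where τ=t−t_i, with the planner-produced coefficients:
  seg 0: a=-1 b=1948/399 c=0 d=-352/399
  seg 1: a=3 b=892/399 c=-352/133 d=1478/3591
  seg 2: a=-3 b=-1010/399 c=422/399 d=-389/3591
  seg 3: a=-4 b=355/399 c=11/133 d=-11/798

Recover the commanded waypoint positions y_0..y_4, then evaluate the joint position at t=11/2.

y_0 = S_0(0) = a_0 = -1
y_1 = S_1(0) = a_1 = 3
y_2 = S_2(0) = a_2 = -3
y_3 = S_3(0) = a_3 = -4
y_4 = S_3(2) = -2
t_q=11/2 is in segment 2 (τ=3/2); S_2(τ)=-727/152

y_0=-1 y_1=3 y_2=-3 y_3=-4 y_4=-2
S(11/2) = -727/152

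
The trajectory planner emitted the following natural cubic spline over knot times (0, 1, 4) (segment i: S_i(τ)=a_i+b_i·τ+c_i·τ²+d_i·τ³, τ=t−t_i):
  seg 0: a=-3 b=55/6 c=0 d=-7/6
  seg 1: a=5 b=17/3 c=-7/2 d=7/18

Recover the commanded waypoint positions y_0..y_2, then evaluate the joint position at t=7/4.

y_0=-3 y_1=5 y_2=1
S(7/4) = 953/128

y_0 = S_0(0) = a_0 = -3
y_1 = S_1(0) = a_1 = 5
y_2 = S_1(3) = 1
t_q=7/4 is in segment 1 (τ=3/4); S_1(τ)=953/128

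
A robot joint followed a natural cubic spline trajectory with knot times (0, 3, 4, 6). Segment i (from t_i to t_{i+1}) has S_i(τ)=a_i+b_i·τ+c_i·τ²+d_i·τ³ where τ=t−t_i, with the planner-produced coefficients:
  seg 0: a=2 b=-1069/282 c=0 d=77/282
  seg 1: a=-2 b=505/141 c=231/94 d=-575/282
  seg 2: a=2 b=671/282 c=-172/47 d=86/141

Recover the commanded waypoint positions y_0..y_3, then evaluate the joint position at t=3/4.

y_0=2 y_1=-2 y_2=2 y_3=-3
S(3/4) = -4379/6016

y_0 = S_0(0) = a_0 = 2
y_1 = S_1(0) = a_1 = -2
y_2 = S_2(0) = a_2 = 2
y_3 = S_2(2) = -3
t_q=3/4 is in segment 0 (τ=3/4); S_0(τ)=-4379/6016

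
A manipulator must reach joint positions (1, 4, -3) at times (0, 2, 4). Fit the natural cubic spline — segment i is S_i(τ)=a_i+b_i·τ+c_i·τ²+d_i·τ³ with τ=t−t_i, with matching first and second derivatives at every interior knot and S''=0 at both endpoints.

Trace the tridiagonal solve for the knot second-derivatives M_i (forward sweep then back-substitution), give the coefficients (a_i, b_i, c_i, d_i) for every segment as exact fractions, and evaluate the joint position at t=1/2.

  seg 0: a=1 b=11/4 c=0 d=-5/16
  seg 1: a=4 b=-1 c=-15/8 d=5/16
S(1/2) = 299/128

Δ: Δ0=3/2, Δ1=-7/2
row 1: diag=8, rhs=-30; c'=1/4, d'=-15/4
back: M1=-15/4
M: M0=0, M1=-15/4, M2=0
seg 0: a=1, c=M0/2=0, d=(M1−M0)/(6·2)=-5/16, b=Δ0−h0·(2M0+M1)/6=11/4
seg 1: a=4, c=M1/2=-15/8, d=(M2−M1)/(6·2)=5/16, b=Δ1−h1·(2M1+M2)/6=-1
t_q=1/2 → seg 0, τ=1/2; S=1+11/4·τ+0·τ²+-5/16·τ³=299/128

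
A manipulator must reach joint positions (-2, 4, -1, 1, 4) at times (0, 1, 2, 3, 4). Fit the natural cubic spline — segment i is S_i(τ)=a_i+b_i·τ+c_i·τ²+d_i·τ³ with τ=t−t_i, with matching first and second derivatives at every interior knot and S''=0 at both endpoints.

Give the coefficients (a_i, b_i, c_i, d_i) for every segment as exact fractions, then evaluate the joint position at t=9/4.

  seg 0: a=-2 b=66/7 c=0 d=-24/7
  seg 1: a=4 b=-6/7 c=-72/7 d=43/7
  seg 2: a=-1 b=-3 c=57/7 d=-22/7
  seg 3: a=1 b=27/7 c=-9/7 d=3/7
S(9/4) = -289/224

Δ: Δ0=6, Δ1=-5, Δ2=2, Δ3=3
row 1: diag=4, rhs=-66; c'=1/4, d'=-33/2
row 2: denom=4−1·1/4=15/4; d'=(42−1·-33/2)/(15/4)=78/5
row 3: denom=4−1·4/15=56/15; d'=(6−1·78/5)/(56/15)=-18/7
back: M3=-18/7
back: M2=78/5−4/15·-18/7=114/7
back: M1=-33/2−1/4·114/7=-144/7
M: M0=0, M1=-144/7, M2=114/7, M3=-18/7, M4=0
seg 0: a=-2, c=M0/2=0, d=(M1−M0)/(6·1)=-24/7, b=Δ0−h0·(2M0+M1)/6=66/7
seg 1: a=4, c=M1/2=-72/7, d=(M2−M1)/(6·1)=43/7, b=Δ1−h1·(2M1+M2)/6=-6/7
seg 2: a=-1, c=M2/2=57/7, d=(M3−M2)/(6·1)=-22/7, b=Δ2−h2·(2M2+M3)/6=-3
seg 3: a=1, c=M3/2=-9/7, d=(M4−M3)/(6·1)=3/7, b=Δ3−h3·(2M3+M4)/6=27/7
t_q=9/4 → seg 2, τ=1/4; S=-1+-3·τ+57/7·τ²+-22/7·τ³=-289/224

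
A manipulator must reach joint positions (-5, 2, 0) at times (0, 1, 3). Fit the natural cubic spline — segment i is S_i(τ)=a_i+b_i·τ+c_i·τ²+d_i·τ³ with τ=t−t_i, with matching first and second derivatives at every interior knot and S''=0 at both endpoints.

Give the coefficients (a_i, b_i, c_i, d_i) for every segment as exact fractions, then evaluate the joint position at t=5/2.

  seg 0: a=-5 b=25/3 c=0 d=-4/3
  seg 1: a=2 b=13/3 c=-4 d=2/3
S(5/2) = 7/4

Δ: Δ0=7, Δ1=-1
row 1: diag=6, rhs=-48; c'=1/3, d'=-8
back: M1=-8
M: M0=0, M1=-8, M2=0
seg 0: a=-5, c=M0/2=0, d=(M1−M0)/(6·1)=-4/3, b=Δ0−h0·(2M0+M1)/6=25/3
seg 1: a=2, c=M1/2=-4, d=(M2−M1)/(6·2)=2/3, b=Δ1−h1·(2M1+M2)/6=13/3
t_q=5/2 → seg 1, τ=3/2; S=2+13/3·τ+-4·τ²+2/3·τ³=7/4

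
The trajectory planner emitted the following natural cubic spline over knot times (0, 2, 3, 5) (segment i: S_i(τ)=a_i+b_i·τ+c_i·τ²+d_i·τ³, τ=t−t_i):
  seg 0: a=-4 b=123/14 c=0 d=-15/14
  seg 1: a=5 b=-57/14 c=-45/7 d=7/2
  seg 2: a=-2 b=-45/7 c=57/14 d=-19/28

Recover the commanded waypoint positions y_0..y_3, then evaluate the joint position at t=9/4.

y_0=-4 y_1=5 y_2=-2 y_3=-4
S(9/4) = 3257/896

y_0 = S_0(0) = a_0 = -4
y_1 = S_1(0) = a_1 = 5
y_2 = S_2(0) = a_2 = -2
y_3 = S_2(2) = -4
t_q=9/4 is in segment 1 (τ=1/4); S_1(τ)=3257/896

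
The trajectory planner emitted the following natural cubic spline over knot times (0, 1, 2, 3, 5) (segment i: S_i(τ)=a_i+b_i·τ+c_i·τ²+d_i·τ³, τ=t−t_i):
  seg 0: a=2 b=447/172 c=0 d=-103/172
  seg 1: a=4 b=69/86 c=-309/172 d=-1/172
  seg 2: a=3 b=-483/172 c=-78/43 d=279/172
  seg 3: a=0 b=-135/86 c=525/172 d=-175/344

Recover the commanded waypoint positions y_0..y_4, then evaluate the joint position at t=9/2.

y_0=2 y_1=4 y_2=3 y_3=0 y_4=5
S(9/2) = 7695/2752

y_0 = S_0(0) = a_0 = 2
y_1 = S_1(0) = a_1 = 4
y_2 = S_2(0) = a_2 = 3
y_3 = S_3(0) = a_3 = 0
y_4 = S_3(2) = 5
t_q=9/2 is in segment 3 (τ=3/2); S_3(τ)=7695/2752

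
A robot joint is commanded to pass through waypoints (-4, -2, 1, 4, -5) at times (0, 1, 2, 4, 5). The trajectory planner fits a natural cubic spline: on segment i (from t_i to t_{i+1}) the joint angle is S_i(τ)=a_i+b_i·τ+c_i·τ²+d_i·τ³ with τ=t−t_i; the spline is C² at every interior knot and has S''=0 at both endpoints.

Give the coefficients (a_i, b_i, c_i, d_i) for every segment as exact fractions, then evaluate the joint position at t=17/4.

  seg 0: a=-4 b=112/61 c=0 d=10/61
  seg 1: a=-2 b=142/61 c=30/61 d=11/61
  seg 2: a=1 b=235/61 c=63/61 d=-539/488
  seg 3: a=4 b=-643/122 c=-1365/244 d=455/244
S(17/4) = 36883/15616

Δ: Δ0=2, Δ1=3, Δ2=3/2, Δ3=-9
row 1: diag=4, rhs=6; c'=1/4, d'=3/2
row 2: denom=6−1·1/4=23/4; d'=(-9−1·3/2)/(23/4)=-42/23
row 3: denom=6−2·8/23=122/23; d'=(-63−2·-42/23)/(122/23)=-1365/122
back: M3=-1365/122
back: M2=-42/23−8/23·-1365/122=126/61
back: M1=3/2−1/4·126/61=60/61
M: M0=0, M1=60/61, M2=126/61, M3=-1365/122, M4=0
seg 0: a=-4, c=M0/2=0, d=(M1−M0)/(6·1)=10/61, b=Δ0−h0·(2M0+M1)/6=112/61
seg 1: a=-2, c=M1/2=30/61, d=(M2−M1)/(6·1)=11/61, b=Δ1−h1·(2M1+M2)/6=142/61
seg 2: a=1, c=M2/2=63/61, d=(M3−M2)/(6·2)=-539/488, b=Δ2−h2·(2M2+M3)/6=235/61
seg 3: a=4, c=M3/2=-1365/244, d=(M4−M3)/(6·1)=455/244, b=Δ3−h3·(2M3+M4)/6=-643/122
t_q=17/4 → seg 3, τ=1/4; S=4+-643/122·τ+-1365/244·τ²+455/244·τ³=36883/15616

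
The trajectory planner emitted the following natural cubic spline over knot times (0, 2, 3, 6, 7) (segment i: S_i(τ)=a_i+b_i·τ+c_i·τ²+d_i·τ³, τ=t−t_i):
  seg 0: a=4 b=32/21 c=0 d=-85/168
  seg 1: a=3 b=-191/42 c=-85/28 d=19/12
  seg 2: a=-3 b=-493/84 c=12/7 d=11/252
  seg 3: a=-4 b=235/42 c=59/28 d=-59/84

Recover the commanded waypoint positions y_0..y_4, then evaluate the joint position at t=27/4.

y_0=4 y_1=3 y_2=-3 y_3=-4 y_4=3
S(27/4) = 1945/1792

y_0 = S_0(0) = a_0 = 4
y_1 = S_1(0) = a_1 = 3
y_2 = S_2(0) = a_2 = -3
y_3 = S_3(0) = a_3 = -4
y_4 = S_3(1) = 3
t_q=27/4 is in segment 3 (τ=3/4); S_3(τ)=1945/1792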